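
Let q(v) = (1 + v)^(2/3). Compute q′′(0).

The coefficient of v^2 in the expansion is -1/9, so q′′(0) = 2! * (-1/9) = -2/9.

-2/9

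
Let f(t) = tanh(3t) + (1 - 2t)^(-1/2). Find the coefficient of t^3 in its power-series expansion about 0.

Expand each term separately and add.

-13/2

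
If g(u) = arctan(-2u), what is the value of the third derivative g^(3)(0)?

From the series, [u^3] g = 8/3; multiply by 3! = 6 to get 16.

16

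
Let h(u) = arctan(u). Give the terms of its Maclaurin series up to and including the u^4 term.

[u^0] = 0;  [u^1] = 1;  [u^2] = 0;  [u^3] = -1/3;  [u^4] = 0.

-u^3/3 + u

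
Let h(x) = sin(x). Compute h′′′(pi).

1

The coefficient of (x - pi)^3 in the expansion is 1/6, so h′′′(pi) = 3! * (1/6) = 1.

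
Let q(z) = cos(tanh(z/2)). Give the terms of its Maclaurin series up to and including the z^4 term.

Substitute the inner expansion into the outer series and collect powers.
q(0) = 1
q′(0) = 0
q′′(0) = -1/4
q′′′(0) = 0
q^(4)(0) = 9/16

3*z^4/128 - z^2/8 + 1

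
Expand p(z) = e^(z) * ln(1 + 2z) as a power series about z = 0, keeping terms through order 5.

Take the Cauchy product of the two expansions.
p(0) = 0
p′(0) = 2
p′′(0) = 0
p′′′(0) = 10
p^(4)(0) = -48
p^(5)(0) = 418

209*z^5/60 - 2*z^4 + 5*z^3/3 + 2*z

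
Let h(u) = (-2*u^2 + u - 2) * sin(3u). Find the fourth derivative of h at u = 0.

Multiply each power in the prefactor through the base expansion.
The coefficient of u^4 in the expansion is -9/2, so h^(4)(0) = 4! * (-9/2) = -108.

-108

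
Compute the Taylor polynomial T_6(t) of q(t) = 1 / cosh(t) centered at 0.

-61*t^6/720 + 5*t^4/24 - t^2/2 + 1

Divide the numerator series by the denominator series (power-series long division).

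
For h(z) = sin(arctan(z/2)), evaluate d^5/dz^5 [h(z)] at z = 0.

45/32

Compose series: expand the inner function first, then feed it into the outer expansion.
The coefficient of z^5 in the expansion is 3/256, so h^(5)(0) = 5! * (3/256) = 45/32.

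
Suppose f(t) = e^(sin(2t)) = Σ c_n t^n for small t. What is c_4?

-2

Compose series: expand the inner function first, then feed it into the outer expansion.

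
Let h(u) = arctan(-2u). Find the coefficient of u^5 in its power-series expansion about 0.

-32/5

h(0) = 0
h′(0) = -2
h′′(0) = 0
h′′′(0) = 16
h^(4)(0) = 0
h^(5)(0) = -768
So c_5 = h^(5)(0)/5! = -32/5.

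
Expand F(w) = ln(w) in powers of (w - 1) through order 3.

F(1) = 0
F′(1) = 1
F′′(1) = -1
F′′′(1) = 2

(w - 1)^3/3 - (w - 1)^2/2 + (w - 1)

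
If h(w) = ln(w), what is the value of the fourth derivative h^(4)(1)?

-6

From the series, [(w - 1)^4] h = -1/4; multiply by 4! = 24 to get -6.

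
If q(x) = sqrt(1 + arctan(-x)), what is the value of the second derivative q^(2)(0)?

-1/4

Compose series: expand the inner function first, then feed it into the outer expansion.
The coefficient of x^2 in the expansion is -1/8, so q′′(0) = 2! * (-1/8) = -1/4.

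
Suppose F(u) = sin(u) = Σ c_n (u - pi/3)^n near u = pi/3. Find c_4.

sqrt(3)/48

Use the known series and substitute for the argument.
F(pi/3) = sqrt(3)/2
F′(pi/3) = 1/2
F′′(pi/3) = -sqrt(3)/2
F′′′(pi/3) = -1/2
F^(4)(pi/3) = sqrt(3)/2
So c_4 = F^(4)(pi/3)/4! = sqrt(3)/48.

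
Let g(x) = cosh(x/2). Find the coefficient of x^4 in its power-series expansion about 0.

[x^0] = 1;  [x^1] = 0;  [x^2] = 1/8;  [x^3] = 0;  [x^4] = 1/384.

1/384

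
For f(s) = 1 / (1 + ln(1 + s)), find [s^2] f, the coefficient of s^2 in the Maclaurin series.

3/2

Expand as Σ (-1)^k u^k with u equal to the inner function's series.
f(0) = 1
f′(0) = -1
f′′(0) = 3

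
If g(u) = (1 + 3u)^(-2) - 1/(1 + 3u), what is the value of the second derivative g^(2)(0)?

Add the two expansions coefficient-wise.
From the series, [u^2] g = 18; multiply by 2! = 2 to get 36.

36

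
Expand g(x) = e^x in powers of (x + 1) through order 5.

g(-1) = e^(-1)
g′(-1) = e^(-1)
g′′(-1) = e^(-1)
g′′′(-1) = e^(-1)
g^(4)(-1) = e^(-1)
g^(5)(-1) = e^(-1)

(x + 1)^5*e^(-1)/120 + (x + 1)^4*e^(-1)/24 + (x + 1)^3*e^(-1)/6 + (x + 1)^2*e^(-1)/2 + (x + 1)*e^(-1) + e^(-1)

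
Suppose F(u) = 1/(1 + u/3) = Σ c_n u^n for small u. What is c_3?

F(0) = 1
F′(0) = -1/3
F′′(0) = 2/9
F′′′(0) = -2/9

-1/27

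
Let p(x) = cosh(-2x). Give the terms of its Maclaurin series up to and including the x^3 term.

Compute the successive derivatives at the expansion point and divide by k!.
p(0) = 1
p′(0) = 0
p′′(0) = 4
p′′′(0) = 0
Then c_k = p^(k)(0)/k! gives each Taylor coefficient.

2*x^2 + 1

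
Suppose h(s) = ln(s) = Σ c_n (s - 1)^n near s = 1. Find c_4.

h(1) = 0
h′(1) = 1
h′′(1) = -1
h′′′(1) = 2
h^(4)(1) = -6
So c_4 = h^(4)(1)/4! = -1/4.

-1/4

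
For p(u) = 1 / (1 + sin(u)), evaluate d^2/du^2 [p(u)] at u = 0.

Expand as Σ (-1)^k u^k with u equal to the inner function's series.
The coefficient of u^2 in the expansion is 1, so p′′(0) = 2! * (1) = 2.

2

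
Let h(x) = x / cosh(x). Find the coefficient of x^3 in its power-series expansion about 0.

Invert the denominator's series and multiply.
[x^0] = 0;  [x^1] = 1;  [x^2] = 0;  [x^3] = -1/2.

-1/2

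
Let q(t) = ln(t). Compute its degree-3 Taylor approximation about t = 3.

(t - 3)^3/81 - (t - 3)^2/18 + (t - 3)/3 + ln(3)

[(t - 3)^0] = ln(3);  [(t - 3)^1] = 1/3;  [(t - 3)^2] = -1/18;  [(t - 3)^3] = 1/81.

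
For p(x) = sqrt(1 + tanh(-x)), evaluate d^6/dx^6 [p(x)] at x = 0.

-721/64

Compose series: expand the inner function first, then feed it into the outer expansion.
The coefficient of x^6 in the expansion is -721/46080, so p^(6)(0) = 6! * (-721/46080) = -721/64.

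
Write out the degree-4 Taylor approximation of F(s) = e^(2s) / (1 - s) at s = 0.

7*s^4 + 19*s^3/3 + 5*s^2 + 3*s + 1

Expand each factor separately, then convolve coefficients.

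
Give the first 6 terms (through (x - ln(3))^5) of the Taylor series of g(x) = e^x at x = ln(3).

Compute the successive derivatives at the expansion point and divide by k!.
[(x - ln(3))^0] = 3;  [(x - ln(3))^1] = 3;  [(x - ln(3))^2] = 3/2;  [(x - ln(3))^3] = 1/2;  [(x - ln(3))^4] = 1/8;  [(x - ln(3))^5] = 1/40.

(x - ln(3))^5/40 + (x - ln(3))^4/8 + (x - ln(3))^3/2 + 3*(x - ln(3))^2/2 + 3*(x - ln(3)) + 3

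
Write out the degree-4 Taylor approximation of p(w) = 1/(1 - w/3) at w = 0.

p(0) = 1
p′(0) = 1/3
p′′(0) = 2/9
p′′′(0) = 2/9
p^(4)(0) = 8/27
Dividing each by k! gives the coefficients c_0, ..., c_4.

w^4/81 + w^3/27 + w^2/9 + w/3 + 1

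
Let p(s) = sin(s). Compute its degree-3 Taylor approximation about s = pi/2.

1 - (s - pi/2)^2/2

p(pi/2) = 1
p′(pi/2) = 0
p′′(pi/2) = -1
p′′′(pi/2) = 0
Dividing each by k! gives the coefficients c_0, ..., c_3.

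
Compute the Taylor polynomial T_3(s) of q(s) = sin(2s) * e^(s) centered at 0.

-s^3/3 + 2*s^2 + 2*s

Multiply the two series term by term and collect like powers.
q(0) = 0
q′(0) = 2
q′′(0) = 4
q′′′(0) = -2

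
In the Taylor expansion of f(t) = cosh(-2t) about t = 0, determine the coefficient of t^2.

2

f(0) = 1
f′(0) = 0
f′′(0) = 4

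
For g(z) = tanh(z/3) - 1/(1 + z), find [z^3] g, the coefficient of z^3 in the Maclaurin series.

80/81

Combine the two series term by term.
[z^0] = -1;  [z^1] = 4/3;  [z^2] = -1;  [z^3] = 80/81.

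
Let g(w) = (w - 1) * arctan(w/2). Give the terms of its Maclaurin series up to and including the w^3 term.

Distribute the polynomial across the series and collect like powers.
g(0) = 0
g′(0) = -1/2
g′′(0) = 1
g′′′(0) = 1/4
Then c_k = g^(k)(0)/k! gives each Taylor coefficient.

w^3/24 + w^2/2 - w/2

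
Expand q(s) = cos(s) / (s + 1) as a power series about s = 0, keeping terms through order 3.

Multiply the numerator's expansion by the denominator's geometric series.

-s^3/2 + s^2/2 - s + 1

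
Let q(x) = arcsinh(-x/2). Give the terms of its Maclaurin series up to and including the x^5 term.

-3*x^5/1280 + x^3/48 - x/2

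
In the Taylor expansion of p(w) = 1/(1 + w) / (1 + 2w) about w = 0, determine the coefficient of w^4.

Expand each factor separately, then convolve coefficients.
[w^0] = 1;  [w^1] = -3;  [w^2] = 7;  [w^3] = -15;  [w^4] = 31.

31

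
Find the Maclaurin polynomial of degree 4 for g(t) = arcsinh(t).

-t^3/6 + t

Differentiate repeatedly and evaluate at the center.
g(0) = 0
g′(0) = 1
g′′(0) = 0
g′′′(0) = -1
g^(4)(0) = 0
Then c_k = g^(k)(0)/k! gives each Taylor coefficient.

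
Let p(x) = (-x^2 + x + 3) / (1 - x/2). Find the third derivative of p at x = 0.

3/4

Multiply each power in the prefactor through the base expansion.
From the series, [x^3] p = 1/8; multiply by 3! = 6 to get 3/4.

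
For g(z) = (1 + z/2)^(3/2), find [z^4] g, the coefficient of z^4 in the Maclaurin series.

[z^0] = 1;  [z^1] = 3/4;  [z^2] = 3/32;  [z^3] = -1/128;  [z^4] = 3/2048.

3/2048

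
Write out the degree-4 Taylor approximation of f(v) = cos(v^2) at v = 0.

Apply the Taylor formula c_k = f^(k)(a)/k!.
f(0) = 1
f′(0) = 0
f′′(0) = 0
f′′′(0) = 0
f^(4)(0) = -12
Then c_k = f^(k)(0)/k! gives each Taylor coefficient.

1 - v^4/2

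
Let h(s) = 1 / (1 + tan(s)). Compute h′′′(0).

Write 1/(1+u) = 1 - u + u^2 - u^3 + ... and substitute the series for u.
The coefficient of s^3 in the expansion is -4/3, so h′′′(0) = 3! * (-4/3) = -8.

-8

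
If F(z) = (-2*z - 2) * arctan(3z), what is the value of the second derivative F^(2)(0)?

-12

Multiply each power in the prefactor through the base expansion.
The coefficient of z^2 in the expansion is -6, so F′′(0) = 2! * (-6) = -12.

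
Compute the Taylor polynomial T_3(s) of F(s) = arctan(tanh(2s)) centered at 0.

Compose series: expand the inner function first, then feed it into the outer expansion.
F(0) = 0
F′(0) = 2
F′′(0) = 0
F′′′(0) = -32

-16*s^3/3 + 2*s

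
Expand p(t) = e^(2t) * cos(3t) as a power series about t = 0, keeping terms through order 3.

-23*t^3/3 - 5*t^2/2 + 2*t + 1

Write out both Maclaurin series and multiply, keeping only the needed powers.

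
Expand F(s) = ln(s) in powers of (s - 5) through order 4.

Compute the successive derivatives at the expansion point and divide by k!.

-(s - 5)^4/2500 + (s - 5)^3/375 - (s - 5)^2/50 + (s - 5)/5 + ln(5)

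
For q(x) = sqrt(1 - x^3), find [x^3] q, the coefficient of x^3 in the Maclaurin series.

-1/2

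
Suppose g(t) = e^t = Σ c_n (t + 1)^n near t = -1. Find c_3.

e^(-1)/6

g(-1) = e^(-1)
g′(-1) = e^(-1)
g′′(-1) = e^(-1)
g′′′(-1) = e^(-1)
So c_3 = g′′′(-1)/3! = e^(-1)/6.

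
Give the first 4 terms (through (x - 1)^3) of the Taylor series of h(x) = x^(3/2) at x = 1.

Differentiate repeatedly and evaluate at the center.
h(1) = 1
h′(1) = 3/2
h′′(1) = 3/4
h′′′(1) = -3/8

-(x - 1)^3/16 + 3*(x - 1)^2/8 + 3*(x - 1)/2 + 1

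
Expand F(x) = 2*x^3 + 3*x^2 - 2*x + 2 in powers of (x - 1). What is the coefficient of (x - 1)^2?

9

F(1) = 5
F′(1) = 10
F′′(1) = 18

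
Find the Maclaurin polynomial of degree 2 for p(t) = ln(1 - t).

-t^2/2 - t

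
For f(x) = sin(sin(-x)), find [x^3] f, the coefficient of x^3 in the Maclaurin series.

1/3

Let u equal the inner series; expand the outer function in u and truncate.
f(0) = 0
f′(0) = -1
f′′(0) = 0
f′′′(0) = 2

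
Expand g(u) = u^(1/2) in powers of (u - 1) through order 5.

Compute the successive derivatives at the expansion point and divide by k!.
g(1) = 1
g′(1) = 1/2
g′′(1) = -1/4
g′′′(1) = 3/8
g^(4)(1) = -15/16
g^(5)(1) = 105/32

7*(u - 1)^5/256 - 5*(u - 1)^4/128 + (u - 1)^3/16 - (u - 1)^2/8 + (u - 1)/2 + 1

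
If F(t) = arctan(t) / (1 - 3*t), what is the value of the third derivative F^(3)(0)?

Multiply the numerator's expansion by the denominator's geometric series.
The coefficient of t^3 in the expansion is 26/3, so F′′′(0) = 3! * (26/3) = 52.

52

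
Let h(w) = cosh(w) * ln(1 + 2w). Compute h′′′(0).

22

Take the Cauchy product of the two expansions.
The coefficient of w^3 in the expansion is 11/3, so h′′′(0) = 3! * (11/3) = 22.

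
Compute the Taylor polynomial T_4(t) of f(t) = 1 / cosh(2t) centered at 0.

10*t^4/3 - 2*t^2 + 1

Invert the denominator's series and multiply.
f(0) = 1
f′(0) = 0
f′′(0) = -4
f′′′(0) = 0
f^(4)(0) = 80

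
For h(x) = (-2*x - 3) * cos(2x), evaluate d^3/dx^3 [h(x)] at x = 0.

24

Distribute the polynomial across the series and collect like powers.
The coefficient of x^3 in the expansion is 4, so h′′′(0) = 3! * (4) = 24.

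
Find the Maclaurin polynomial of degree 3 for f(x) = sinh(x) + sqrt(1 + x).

Add the two expansions coefficient-wise.
f(0) = 1
f′(0) = 3/2
f′′(0) = -1/4
f′′′(0) = 11/8
The Taylor polynomial is Σ f^(k)(0)/k! · x^k.

11*x^3/48 - x^2/8 + 3*x/2 + 1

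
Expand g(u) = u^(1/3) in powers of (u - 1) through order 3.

5*(u - 1)^3/81 - (u - 1)^2/9 + (u - 1)/3 + 1

g(1) = 1
g′(1) = 1/3
g′′(1) = -2/9
g′′′(1) = 10/27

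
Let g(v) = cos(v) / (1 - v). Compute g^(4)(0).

13

Use 1/(1 - r) = Σ r^k on the denominator, then take the Cauchy product.
From the series, [v^4] g = 13/24; multiply by 4! = 24 to get 13.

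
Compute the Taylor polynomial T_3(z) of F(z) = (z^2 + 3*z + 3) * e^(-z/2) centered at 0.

-3*z^3/16 - z^2/8 + 3*z/2 + 3

Multiply each power in the prefactor through the base expansion.
[z^0] = 3;  [z^1] = 3/2;  [z^2] = -1/8;  [z^3] = -3/16.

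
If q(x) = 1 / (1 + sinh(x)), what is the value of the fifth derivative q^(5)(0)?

-181

Use the geometric series for the reciprocal, then substitute.
The coefficient of x^5 in the expansion is -181/120, so q^(5)(0) = 5! * (-181/120) = -181.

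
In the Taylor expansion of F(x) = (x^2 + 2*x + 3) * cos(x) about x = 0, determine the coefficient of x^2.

-1/2

Distribute the polynomial across the series and collect like powers.
F(0) = 3
F′(0) = 2
F′′(0) = -1
Then c_k = F^(k)(0)/k! gives each Taylor coefficient.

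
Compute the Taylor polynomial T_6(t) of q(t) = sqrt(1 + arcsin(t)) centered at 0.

Let u equal the inner series; expand the outer function in u and truncate.
q(0) = 1
q′(0) = 1/2
q′′(0) = -1/4
q′′′(0) = 7/8
q^(4)(0) = -31/16
q^(5)(0) = 369/32
q^(6)(0) = -3169/64
Dividing each by k! gives the coefficients c_0, ..., c_6.

-3169*t^6/46080 + 123*t^5/1280 - 31*t^4/384 + 7*t^3/48 - t^2/8 + t/2 + 1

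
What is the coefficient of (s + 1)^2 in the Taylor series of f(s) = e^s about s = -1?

e^(-1)/2

f(-1) = e^(-1)
f′(-1) = e^(-1)
f′′(-1) = e^(-1)
Dividing each by k! gives the coefficients c_0, ..., c_2.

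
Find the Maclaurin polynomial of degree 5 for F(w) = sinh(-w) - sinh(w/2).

-11*w^5/1280 - 3*w^3/16 - 3*w/2

Expand each term separately and add.
[w^0] = 0;  [w^1] = -3/2;  [w^2] = 0;  [w^3] = -3/16;  [w^4] = 0;  [w^5] = -11/1280.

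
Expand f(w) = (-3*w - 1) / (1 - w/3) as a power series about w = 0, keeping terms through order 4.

Distribute the polynomial across the series and collect like powers.

-10*w^4/81 - 10*w^3/27 - 10*w^2/9 - 10*w/3 - 1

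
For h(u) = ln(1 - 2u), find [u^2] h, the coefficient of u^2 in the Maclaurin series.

h(0) = 0
h′(0) = -2
h′′(0) = -4

-2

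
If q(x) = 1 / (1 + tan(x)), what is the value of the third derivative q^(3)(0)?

Write 1/(1+u) = 1 - u + u^2 - u^3 + ... and substitute the series for u.
From the series, [x^3] q = -4/3; multiply by 3! = 6 to get -8.

-8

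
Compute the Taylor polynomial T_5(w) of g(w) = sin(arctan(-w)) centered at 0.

Plug the Maclaurin series of the inner function into that of the outer and collect terms.
g(0) = 0
g′(0) = -1
g′′(0) = 0
g′′′(0) = 3
g^(4)(0) = 0
g^(5)(0) = -45

-3*w^5/8 + w^3/2 - w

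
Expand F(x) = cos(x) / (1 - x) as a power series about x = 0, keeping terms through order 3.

Take the Cauchy product of the two expansions.
F(0) = 1
F′(0) = 1
F′′(0) = 1
F′′′(0) = 3
Dividing each by k! gives the coefficients c_0, ..., c_3.

x^3/2 + x^2/2 + x + 1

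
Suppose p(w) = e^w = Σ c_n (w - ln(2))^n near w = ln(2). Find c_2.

1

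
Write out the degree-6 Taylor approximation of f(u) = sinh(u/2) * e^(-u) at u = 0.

-91*u^6/11520 + 121*u^5/3840 - 5*u^4/48 + 13*u^3/48 - u^2/2 + u/2

Take the Cauchy product of the two expansions.
f(0) = 0
f′(0) = 1/2
f′′(0) = -1
f′′′(0) = 13/8
f^(4)(0) = -5/2
f^(5)(0) = 121/32
f^(6)(0) = -91/16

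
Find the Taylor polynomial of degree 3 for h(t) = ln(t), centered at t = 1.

h(1) = 0
h′(1) = 1
h′′(1) = -1
h′′′(1) = 2

(t - 1)^3/3 - (t - 1)^2/2 + (t - 1)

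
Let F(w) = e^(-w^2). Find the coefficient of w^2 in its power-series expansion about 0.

-1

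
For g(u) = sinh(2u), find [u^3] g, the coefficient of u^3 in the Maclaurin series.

4/3

g(0) = 0
g′(0) = 2
g′′(0) = 0
g′′′(0) = 8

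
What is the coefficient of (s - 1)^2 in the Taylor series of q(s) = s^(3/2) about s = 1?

q(1) = 1
q′(1) = 3/2
q′′(1) = 3/4
The Taylor polynomial is Σ q^(k)(1)/k! · (s - 1)^k.

3/8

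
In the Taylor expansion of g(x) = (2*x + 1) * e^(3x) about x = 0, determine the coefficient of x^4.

Shift and add copies of the series according to the polynomial's terms.
g(0) = 1
g′(0) = 5
g′′(0) = 21
g′′′(0) = 81
g^(4)(0) = 297

99/8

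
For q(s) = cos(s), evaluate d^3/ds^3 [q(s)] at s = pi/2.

1

The coefficient of (s - pi/2)^3 in the expansion is 1/6, so q′′′(pi/2) = 3! * (1/6) = 1.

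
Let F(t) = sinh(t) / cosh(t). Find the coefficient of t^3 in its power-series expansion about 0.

Divide the numerator series by the denominator series (power-series long division).
[t^0] = 0;  [t^1] = 1;  [t^2] = 0;  [t^3] = -1/3.
So c_3 = F′′′(0)/3! = -1/3.

-1/3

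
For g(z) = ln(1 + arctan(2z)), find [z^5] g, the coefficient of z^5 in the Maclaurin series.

Let u equal the inner series; expand the outer function in u and truncate.
g(0) = 0
g′(0) = 2
g′′(0) = -4
g′′′(0) = 0
g^(4)(0) = 32
g^(5)(0) = 256
Dividing each by k! gives the coefficients c_0, ..., c_5.

32/15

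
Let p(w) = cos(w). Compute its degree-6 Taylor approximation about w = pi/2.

p(pi/2) = 0
p′(pi/2) = -1
p′′(pi/2) = 0
p′′′(pi/2) = 1
p^(4)(pi/2) = 0
p^(5)(pi/2) = -1
p^(6)(pi/2) = 0

-(w - pi/2)^5/120 + (w - pi/2)^3/6 - (w - pi/2)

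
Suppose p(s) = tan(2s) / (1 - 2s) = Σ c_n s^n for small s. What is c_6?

1408/15

Write out both Maclaurin series and multiply, keeping only the needed powers.
p(0) = 0
p′(0) = 2
p′′(0) = 8
p′′′(0) = 64
p^(4)(0) = 512
p^(5)(0) = 5632
p^(6)(0) = 67584
So c_6 = p^(6)(0)/6! = 1408/15.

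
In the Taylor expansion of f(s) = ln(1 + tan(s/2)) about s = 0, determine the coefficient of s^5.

Let u equal the inner series; expand the outer function in u and truncate.
[s^0] = 0;  [s^1] = 1/2;  [s^2] = -1/8;  [s^3] = 1/12;  [s^4] = -7/192;  [s^5] = 1/48.
So c_5 = f^(5)(0)/5! = 1/48.

1/48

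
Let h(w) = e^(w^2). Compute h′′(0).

The coefficient of w^2 in the expansion is 1, so h′′(0) = 2! * (1) = 2.

2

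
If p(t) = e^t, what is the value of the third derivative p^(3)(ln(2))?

2

Differentiate repeatedly and evaluate at the center.
The coefficient of (t - ln(2))^3 in the expansion is 1/3, so p′′′(ln(2)) = 3! * (1/3) = 2.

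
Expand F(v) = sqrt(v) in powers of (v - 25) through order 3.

Use the known series and substitute for the argument.
F(25) = 5
F′(25) = 1/10
F′′(25) = -1/500
F′′′(25) = 3/25000
Then c_k = F^(k)(25)/k! gives each Taylor coefficient.

(v - 25)^3/50000 - (v - 25)^2/1000 + (v - 25)/10 + 5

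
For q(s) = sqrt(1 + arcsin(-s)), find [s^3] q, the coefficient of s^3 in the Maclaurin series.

Let u equal the inner series; expand the outer function in u and truncate.
q(0) = 1
q′(0) = -1/2
q′′(0) = -1/4
q′′′(0) = -7/8

-7/48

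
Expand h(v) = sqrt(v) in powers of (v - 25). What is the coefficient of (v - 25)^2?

c_2 = h′′(25)/2! = -1/1000.

-1/1000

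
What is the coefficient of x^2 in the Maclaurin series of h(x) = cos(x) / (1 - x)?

1/2

Multiply the two series term by term and collect like powers.
h(0) = 1
h′(0) = 1
h′′(0) = 1
So c_2 = h′′(0)/2! = 1/2.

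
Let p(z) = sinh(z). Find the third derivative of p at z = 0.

The coefficient of z^3 in the expansion is 1/6, so p′′′(0) = 3! * (1/6) = 1.

1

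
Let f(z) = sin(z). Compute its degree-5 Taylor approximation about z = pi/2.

[(z - pi/2)^0] = 1;  [(z - pi/2)^1] = 0;  [(z - pi/2)^2] = -1/2;  [(z - pi/2)^3] = 0;  [(z - pi/2)^4] = 1/24;  [(z - pi/2)^5] = 0.

(z - pi/2)^4/24 - (z - pi/2)^2/2 + 1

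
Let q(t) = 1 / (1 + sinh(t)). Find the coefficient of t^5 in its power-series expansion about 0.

-181/120

Use the geometric series for the reciprocal, then substitute.
q(0) = 1
q′(0) = -1
q′′(0) = 2
q′′′(0) = -7
q^(4)(0) = 32
q^(5)(0) = -181
So c_5 = q^(5)(0)/5! = -181/120.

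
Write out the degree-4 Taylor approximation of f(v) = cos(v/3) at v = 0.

v^4/1944 - v^2/18 + 1

[v^0] = 1;  [v^1] = 0;  [v^2] = -1/18;  [v^3] = 0;  [v^4] = 1/1944.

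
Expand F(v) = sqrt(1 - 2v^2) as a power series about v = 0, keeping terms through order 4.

-v^4/2 - v^2 + 1

Apply the Taylor formula c_k = f^(k)(a)/k!.
F(0) = 1
F′(0) = 0
F′′(0) = -2
F′′′(0) = 0
F^(4)(0) = -12
The Taylor polynomial is Σ F^(k)(0)/k! · v^k.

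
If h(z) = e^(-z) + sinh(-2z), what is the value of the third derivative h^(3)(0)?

Expand each term separately and add.
The coefficient of z^3 in the expansion is -3/2, so h′′′(0) = 3! * (-3/2) = -9.

-9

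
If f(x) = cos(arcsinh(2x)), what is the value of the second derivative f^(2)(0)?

-4

Plug the Maclaurin series of the inner function into that of the outer and collect terms.
The coefficient of x^2 in the expansion is -2, so f′′(0) = 2! * (-2) = -4.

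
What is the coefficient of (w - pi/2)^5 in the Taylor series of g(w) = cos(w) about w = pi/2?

Differentiate repeatedly and evaluate at the center.
g(pi/2) = 0
g′(pi/2) = -1
g′′(pi/2) = 0
g′′′(pi/2) = 1
g^(4)(pi/2) = 0
g^(5)(pi/2) = -1

-1/120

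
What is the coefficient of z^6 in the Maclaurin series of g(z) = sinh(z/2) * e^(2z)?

Multiply the two series term by term and collect like powers.
g(0) = 0
g′(0) = 1/2
g′′(0) = 2
g′′′(0) = 49/8
g^(4)(0) = 17
g^(5)(0) = 1441/32
g^(6)(0) = 931/8
The Taylor polynomial is Σ g^(k)(0)/k! · z^k.

931/5760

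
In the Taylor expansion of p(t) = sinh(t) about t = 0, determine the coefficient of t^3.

1/6

Differentiate repeatedly and evaluate at the center.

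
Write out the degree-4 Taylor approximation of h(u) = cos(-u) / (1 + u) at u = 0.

Expand each factor separately, then convolve coefficients.
[u^0] = 1;  [u^1] = -1;  [u^2] = 1/2;  [u^3] = -1/2;  [u^4] = 13/24.

13*u^4/24 - u^3/2 + u^2/2 - u + 1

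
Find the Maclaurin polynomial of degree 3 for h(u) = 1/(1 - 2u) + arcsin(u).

Add the two expansions coefficient-wise.
h(0) = 1
h′(0) = 3
h′′(0) = 8
h′′′(0) = 49
Then c_k = h^(k)(0)/k! gives each Taylor coefficient.

49*u^3/6 + 4*u^2 + 3*u + 1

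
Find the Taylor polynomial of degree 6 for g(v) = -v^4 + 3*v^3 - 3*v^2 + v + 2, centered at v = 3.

-(v - 3)^4 - 9*(v - 3)^3 - 30*(v - 3)^2 - 44*(v - 3) - 22

Apply the Taylor formula c_k = f^(k)(a)/k!.
[(v - 3)^0] = -22;  [(v - 3)^1] = -44;  [(v - 3)^2] = -30;  [(v - 3)^3] = -9;  [(v - 3)^4] = -1;  [(v - 3)^5] = 0;  [(v - 3)^6] = 0.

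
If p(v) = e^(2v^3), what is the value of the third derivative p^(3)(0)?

12

The coefficient of v^3 in the expansion is 2, so p′′′(0) = 3! * (2) = 12.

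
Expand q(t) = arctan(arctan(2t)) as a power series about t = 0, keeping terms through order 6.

352*t^5/15 - 16*t^3/3 + 2*t

Let u equal the inner series; expand the outer function in u and truncate.
q(0) = 0
q′(0) = 2
q′′(0) = 0
q′′′(0) = -32
q^(4)(0) = 0
q^(5)(0) = 2816
q^(6)(0) = 0
Dividing each by k! gives the coefficients c_0, ..., c_6.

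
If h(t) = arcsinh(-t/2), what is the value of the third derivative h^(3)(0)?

Apply the Taylor formula c_k = f^(k)(a)/k!.
The coefficient of t^3 in the expansion is 1/48, so h′′′(0) = 3! * (1/48) = 1/8.

1/8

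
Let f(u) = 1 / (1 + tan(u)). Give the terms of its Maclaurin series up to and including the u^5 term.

-32*u^5/15 + 5*u^4/3 - 4*u^3/3 + u^2 - u + 1

Use the geometric series for the reciprocal, then substitute.
f(0) = 1
f′(0) = -1
f′′(0) = 2
f′′′(0) = -8
f^(4)(0) = 40
f^(5)(0) = -256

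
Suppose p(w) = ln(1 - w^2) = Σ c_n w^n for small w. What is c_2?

p(0) = 0
p′(0) = 0
p′′(0) = -2
So c_2 = p′′(0)/2! = -1.

-1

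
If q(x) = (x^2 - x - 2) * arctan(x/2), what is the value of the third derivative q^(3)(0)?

Distribute the polynomial across the series and collect like powers.
From the series, [x^3] q = 7/12; multiply by 3! = 6 to get 7/2.

7/2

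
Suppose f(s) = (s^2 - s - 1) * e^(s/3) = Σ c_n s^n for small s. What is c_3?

22/81

Multiply each power in the prefactor through the base expansion.
f(0) = -1
f′(0) = -4/3
f′′(0) = 11/9
f′′′(0) = 44/27
The Taylor polynomial is Σ f^(k)(0)/k! · s^k.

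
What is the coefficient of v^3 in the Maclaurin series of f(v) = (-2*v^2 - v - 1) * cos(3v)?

Shift and add copies of the series according to the polynomial's terms.
[v^0] = -1;  [v^1] = -1;  [v^2] = 5/2;  [v^3] = 9/2.
So c_3 = f′′′(0)/3! = 9/2.

9/2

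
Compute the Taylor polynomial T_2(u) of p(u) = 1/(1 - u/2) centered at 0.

u^2/4 + u/2 + 1

p(0) = 1
p′(0) = 1/2
p′′(0) = 1/2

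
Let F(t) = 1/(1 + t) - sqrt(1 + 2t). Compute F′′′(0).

-9

Expand each term separately and add.
The coefficient of t^3 in the expansion is -3/2, so F′′′(0) = 3! * (-3/2) = -9.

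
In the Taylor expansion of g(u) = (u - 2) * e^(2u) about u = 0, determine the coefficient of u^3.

-2/3

Multiply each power in the prefactor through the base expansion.
g(0) = -2
g′(0) = -3
g′′(0) = -4
g′′′(0) = -4
Then c_k = g^(k)(0)/k! gives each Taylor coefficient.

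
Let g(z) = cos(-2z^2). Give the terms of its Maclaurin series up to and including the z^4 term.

[z^0] = 1;  [z^1] = 0;  [z^2] = 0;  [z^3] = 0;  [z^4] = -2.

1 - 2*z^4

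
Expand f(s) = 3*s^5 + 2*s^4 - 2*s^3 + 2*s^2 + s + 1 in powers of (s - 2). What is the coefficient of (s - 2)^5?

Apply the Taylor formula c_k = f^(k)(a)/k!.

3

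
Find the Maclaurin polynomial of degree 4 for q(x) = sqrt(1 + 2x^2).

-x^4/2 + x^2 + 1

q(0) = 1
q′(0) = 0
q′′(0) = 2
q′′′(0) = 0
q^(4)(0) = -12
The Taylor polynomial is Σ q^(k)(0)/k! · x^k.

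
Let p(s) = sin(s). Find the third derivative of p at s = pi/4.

Use the known series and substitute for the argument.
The coefficient of (s - pi/4)^3 in the expansion is -sqrt(2)/12, so p′′′(pi/4) = 3! * (-sqrt(2)/12) = -sqrt(2)/2.

-sqrt(2)/2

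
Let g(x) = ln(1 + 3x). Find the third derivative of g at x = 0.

54

Differentiate repeatedly and evaluate at the center.
The coefficient of x^3 in the expansion is 9, so g′′′(0) = 3! * (9) = 54.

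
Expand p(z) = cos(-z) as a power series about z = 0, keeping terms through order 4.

p(0) = 1
p′(0) = 0
p′′(0) = -1
p′′′(0) = 0
p^(4)(0) = 1
The Taylor polynomial is Σ p^(k)(0)/k! · z^k.

z^4/24 - z^2/2 + 1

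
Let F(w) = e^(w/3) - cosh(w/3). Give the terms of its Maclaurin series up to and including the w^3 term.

Expand each term separately and add.

w^3/162 + w/3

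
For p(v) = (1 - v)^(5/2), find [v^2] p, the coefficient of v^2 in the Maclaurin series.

15/8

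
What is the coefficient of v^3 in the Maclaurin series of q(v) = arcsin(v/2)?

1/48

[v^0] = 0;  [v^1] = 1/2;  [v^2] = 0;  [v^3] = 1/48.
So c_3 = q′′′(0)/3! = 1/48.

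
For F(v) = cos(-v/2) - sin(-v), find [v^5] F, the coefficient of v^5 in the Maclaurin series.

Add the two expansions coefficient-wise.
F(0) = 1
F′(0) = 1
F′′(0) = -1/4
F′′′(0) = -1
F^(4)(0) = 1/16
F^(5)(0) = 1
So c_5 = F^(5)(0)/5! = 1/120.

1/120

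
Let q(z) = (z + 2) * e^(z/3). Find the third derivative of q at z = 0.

Shift and add copies of the series according to the polynomial's terms.
From the series, [z^3] q = 11/162; multiply by 3! = 6 to get 11/27.

11/27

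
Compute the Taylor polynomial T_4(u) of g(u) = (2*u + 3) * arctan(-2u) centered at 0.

Multiply each power in the prefactor through the base expansion.
g(0) = 0
g′(0) = -6
g′′(0) = -8
g′′′(0) = 48
g^(4)(0) = 128
Dividing each by k! gives the coefficients c_0, ..., c_4.

16*u^4/3 + 8*u^3 - 4*u^2 - 6*u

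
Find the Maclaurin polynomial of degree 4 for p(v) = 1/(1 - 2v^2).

4*v^4 + 2*v^2 + 1

Differentiate repeatedly and evaluate at the center.
[v^0] = 1;  [v^1] = 0;  [v^2] = 2;  [v^3] = 0;  [v^4] = 4.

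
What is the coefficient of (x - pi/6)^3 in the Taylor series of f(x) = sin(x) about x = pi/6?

-sqrt(3)/12

f(pi/6) = 1/2
f′(pi/6) = sqrt(3)/2
f′′(pi/6) = -1/2
f′′′(pi/6) = -sqrt(3)/2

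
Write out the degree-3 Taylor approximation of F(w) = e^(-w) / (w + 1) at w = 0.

-8*w^3/3 + 5*w^2/2 - 2*w + 1

Multiply the numerator's expansion by the denominator's geometric series.
[w^0] = 1;  [w^1] = -2;  [w^2] = 5/2;  [w^3] = -8/3.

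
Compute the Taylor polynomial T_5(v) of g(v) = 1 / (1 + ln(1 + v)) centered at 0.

Write 1/(1+u) = 1 - u + u^2 - u^3 + ... and substitute the series for u.
g(0) = 1
g′(0) = -1
g′′(0) = 3
g′′′(0) = -14
g^(4)(0) = 88
g^(5)(0) = -694

-347*v^5/60 + 11*v^4/3 - 7*v^3/3 + 3*v^2/2 - v + 1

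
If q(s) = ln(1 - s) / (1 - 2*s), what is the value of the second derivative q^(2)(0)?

-5

Expand 1/(denominator) as a geometric series and multiply by the numerator's series.
The coefficient of s^2 in the expansion is -5/2, so q′′(0) = 2! * (-5/2) = -5.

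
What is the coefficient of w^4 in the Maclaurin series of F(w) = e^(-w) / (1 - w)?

3/8

Use 1/(1 - r) = Σ r^k on the denominator, then take the Cauchy product.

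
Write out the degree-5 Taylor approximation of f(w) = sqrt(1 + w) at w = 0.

[w^0] = 1;  [w^1] = 1/2;  [w^2] = -1/8;  [w^3] = 1/16;  [w^4] = -5/128;  [w^5] = 7/256.

7*w^5/256 - 5*w^4/128 + w^3/16 - w^2/8 + w/2 + 1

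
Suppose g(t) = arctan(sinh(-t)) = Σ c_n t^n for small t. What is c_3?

1/6

Substitute the inner expansion into the outer series and collect powers.
[t^0] = 0;  [t^1] = -1;  [t^2] = 0;  [t^3] = 1/6.
So c_3 = g′′′(0)/3! = 1/6.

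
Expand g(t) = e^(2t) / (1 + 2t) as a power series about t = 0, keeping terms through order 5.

Multiply the two series term by term and collect like powers.
g(0) = 1
g′(0) = 0
g′′(0) = 4
g′′′(0) = -16
g^(4)(0) = 144
g^(5)(0) = -1408
Dividing each by k! gives the coefficients c_0, ..., c_5.

-176*t^5/15 + 6*t^4 - 8*t^3/3 + 2*t^2 + 1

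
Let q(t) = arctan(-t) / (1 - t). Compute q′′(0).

-2

Use 1/(1 - r) = Σ r^k on the denominator, then take the Cauchy product.
The coefficient of t^2 in the expansion is -1, so q′′(0) = 2! * (-1) = -2.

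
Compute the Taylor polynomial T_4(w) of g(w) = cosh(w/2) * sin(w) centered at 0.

-w^3/24 + w

Multiply the two series term by term and collect like powers.
g(0) = 0
g′(0) = 1
g′′(0) = 0
g′′′(0) = -1/4
g^(4)(0) = 0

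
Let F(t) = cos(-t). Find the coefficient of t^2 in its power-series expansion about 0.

-1/2

F(0) = 1
F′(0) = 0
F′′(0) = -1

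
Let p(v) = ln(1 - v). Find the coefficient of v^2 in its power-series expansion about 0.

-1/2

p(0) = 0
p′(0) = -1
p′′(0) = -1
The Taylor polynomial is Σ p^(k)(0)/k! · v^k.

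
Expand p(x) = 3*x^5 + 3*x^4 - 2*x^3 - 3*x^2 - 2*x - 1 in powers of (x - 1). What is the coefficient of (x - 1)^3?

40

p(1) = -2
p′(1) = 13
p′′(1) = 78
p′′′(1) = 240
So c_3 = p′′′(1)/3! = 40.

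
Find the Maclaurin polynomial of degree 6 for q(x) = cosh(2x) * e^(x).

Multiply the two series term by term and collect like powers.
q(0) = 1
q′(0) = 1
q′′(0) = 5
q′′′(0) = 13
q^(4)(0) = 41
q^(5)(0) = 121
q^(6)(0) = 365

73*x^6/144 + 121*x^5/120 + 41*x^4/24 + 13*x^3/6 + 5*x^2/2 + x + 1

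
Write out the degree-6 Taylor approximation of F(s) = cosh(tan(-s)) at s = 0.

59*s^6/240 + 3*s^4/8 + s^2/2 + 1

Plug the Maclaurin series of the inner function into that of the outer and collect terms.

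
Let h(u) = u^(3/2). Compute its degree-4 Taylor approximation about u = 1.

h(1) = 1
h′(1) = 3/2
h′′(1) = 3/4
h′′′(1) = -3/8
h^(4)(1) = 9/16

3*(u - 1)^4/128 - (u - 1)^3/16 + 3*(u - 1)^2/8 + 3*(u - 1)/2 + 1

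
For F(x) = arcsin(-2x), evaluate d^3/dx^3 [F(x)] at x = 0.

-8

From the series, [x^3] F = -4/3; multiply by 3! = 6 to get -8.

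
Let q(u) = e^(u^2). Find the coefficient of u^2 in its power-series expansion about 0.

[u^0] = 1;  [u^1] = 0;  [u^2] = 1.
So c_2 = q′′(0)/2! = 1.

1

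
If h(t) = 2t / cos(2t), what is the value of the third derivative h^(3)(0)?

24

Write the quotient as an unknown series and match coefficients against numerator = denominator · series.
The coefficient of t^3 in the expansion is 4, so h′′′(0) = 3! * (4) = 24.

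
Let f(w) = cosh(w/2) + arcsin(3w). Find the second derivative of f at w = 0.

1/4

Expand each term separately and add.
The coefficient of w^2 in the expansion is 1/8, so f′′(0) = 2! * (1/8) = 1/4.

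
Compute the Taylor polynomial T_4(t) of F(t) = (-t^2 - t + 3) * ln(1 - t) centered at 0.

Shift and add copies of the series according to the polynomial's terms.
[t^0] = 0;  [t^1] = -3;  [t^2] = -1/2;  [t^3] = 1/2;  [t^4] = 1/12.

t^4/12 + t^3/2 - t^2/2 - 3*t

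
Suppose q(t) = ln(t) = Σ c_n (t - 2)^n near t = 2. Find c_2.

-1/8

Use the known series and substitute for the argument.
q(2) = ln(2)
q′(2) = 1/2
q′′(2) = -1/4
So c_2 = q′′(2)/2! = -1/8.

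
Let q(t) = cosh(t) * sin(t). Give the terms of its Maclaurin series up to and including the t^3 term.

Multiply the two series term by term and collect like powers.
q(0) = 0
q′(0) = 1
q′′(0) = 0
q′′′(0) = 2
Dividing each by k! gives the coefficients c_0, ..., c_3.

t^3/3 + t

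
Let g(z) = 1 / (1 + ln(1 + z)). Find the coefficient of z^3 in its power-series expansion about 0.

Use the geometric series for the reciprocal, then substitute.

-7/3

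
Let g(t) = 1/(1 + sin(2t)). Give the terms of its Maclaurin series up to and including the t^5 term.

-244*t^5/15 + 32*t^4/3 - 20*t^3/3 + 4*t^2 - 2*t + 1

Let u equal the inner series; expand the outer function in u and truncate.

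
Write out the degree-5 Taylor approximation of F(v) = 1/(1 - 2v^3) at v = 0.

F(0) = 1
F′(0) = 0
F′′(0) = 0
F′′′(0) = 12
F^(4)(0) = 0
F^(5)(0) = 0
The Taylor polynomial is Σ F^(k)(0)/k! · v^k.

2*v^3 + 1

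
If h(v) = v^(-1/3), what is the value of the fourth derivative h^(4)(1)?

280/81

From the series, [(v - 1)^4] h = 35/243; multiply by 4! = 24 to get 280/81.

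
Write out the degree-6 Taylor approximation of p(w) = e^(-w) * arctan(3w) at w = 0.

-377*w^6/8 + 1769*w^5/40 + 17*w^4/2 - 15*w^3/2 - 3*w^2 + 3*w

Write out both Maclaurin series and multiply, keeping only the needed powers.
p(0) = 0
p′(0) = 3
p′′(0) = -6
p′′′(0) = -45
p^(4)(0) = 204
p^(5)(0) = 5307
p^(6)(0) = -33930
Then c_k = p^(k)(0)/k! gives each Taylor coefficient.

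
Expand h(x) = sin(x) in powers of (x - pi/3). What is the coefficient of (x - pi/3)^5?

1/240

Apply the Taylor formula c_k = f^(k)(a)/k!.
[(x - pi/3)^0] = sqrt(3)/2;  [(x - pi/3)^1] = 1/2;  [(x - pi/3)^2] = -sqrt(3)/4;  [(x - pi/3)^3] = -1/12;  [(x - pi/3)^4] = sqrt(3)/48;  [(x - pi/3)^5] = 1/240.
So c_5 = h^(5)(pi/3)/5! = 1/240.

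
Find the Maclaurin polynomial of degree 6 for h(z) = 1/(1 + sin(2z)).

Plug the Maclaurin series of the inner function into that of the outer and collect terms.
h(0) = 1
h′(0) = -2
h′′(0) = 8
h′′′(0) = -40
h^(4)(0) = 256
h^(5)(0) = -1952
h^(6)(0) = 17408
Then c_k = h^(k)(0)/k! gives each Taylor coefficient.

1088*z^6/45 - 244*z^5/15 + 32*z^4/3 - 20*z^3/3 + 4*z^2 - 2*z + 1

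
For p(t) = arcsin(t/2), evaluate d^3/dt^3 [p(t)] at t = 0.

The coefficient of t^3 in the expansion is 1/48, so p′′′(0) = 3! * (1/48) = 1/8.

1/8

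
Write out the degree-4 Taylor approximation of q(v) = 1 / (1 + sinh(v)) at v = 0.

4*v^4/3 - 7*v^3/6 + v^2 - v + 1

Use the geometric series for the reciprocal, then substitute.
q(0) = 1
q′(0) = -1
q′′(0) = 2
q′′′(0) = -7
q^(4)(0) = 32
Then c_k = q^(k)(0)/k! gives each Taylor coefficient.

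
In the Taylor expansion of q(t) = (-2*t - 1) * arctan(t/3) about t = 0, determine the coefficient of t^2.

Multiply each power in the prefactor through the base expansion.
[t^0] = 0;  [t^1] = -1/3;  [t^2] = -2/3.
So c_2 = q′′(0)/2! = -2/3.

-2/3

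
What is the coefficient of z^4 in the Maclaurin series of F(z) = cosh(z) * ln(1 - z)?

-1/2

Take the Cauchy product of the two expansions.
F(0) = 0
F′(0) = -1
F′′(0) = -1
F′′′(0) = -5
F^(4)(0) = -12
So c_4 = F^(4)(0)/4! = -1/2.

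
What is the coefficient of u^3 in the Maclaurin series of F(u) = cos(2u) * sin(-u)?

Write out both Maclaurin series and multiply, keeping only the needed powers.
F(0) = 0
F′(0) = -1
F′′(0) = 0
F′′′(0) = 13
Then c_k = F^(k)(0)/k! gives each Taylor coefficient.

13/6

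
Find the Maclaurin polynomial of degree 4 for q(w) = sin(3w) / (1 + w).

Multiply the two series term by term and collect like powers.

3*w^4/2 - 3*w^3/2 - 3*w^2 + 3*w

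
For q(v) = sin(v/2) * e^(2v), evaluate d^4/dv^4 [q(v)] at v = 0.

Take the Cauchy product of the two expansions.
From the series, [v^4] q = 5/8; multiply by 4! = 24 to get 15.

15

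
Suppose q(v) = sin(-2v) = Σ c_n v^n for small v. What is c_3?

q(0) = 0
q′(0) = -2
q′′(0) = 0
q′′′(0) = 8
So c_3 = q′′′(0)/3! = 4/3.

4/3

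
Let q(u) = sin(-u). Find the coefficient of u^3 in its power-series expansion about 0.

q(0) = 0
q′(0) = -1
q′′(0) = 0
q′′′(0) = 1

1/6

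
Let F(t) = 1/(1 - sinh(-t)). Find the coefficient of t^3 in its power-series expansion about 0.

-7/6

Substitute the inner expansion into the outer series and collect powers.
F(0) = 1
F′(0) = -1
F′′(0) = 2
F′′′(0) = -7
Then c_k = F^(k)(0)/k! gives each Taylor coefficient.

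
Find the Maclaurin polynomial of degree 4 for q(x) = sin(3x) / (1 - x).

Write out both Maclaurin series and multiply, keeping only the needed powers.
q(0) = 0
q′(0) = 3
q′′(0) = 6
q′′′(0) = -9
q^(4)(0) = -36

-3*x^4/2 - 3*x^3/2 + 3*x^2 + 3*x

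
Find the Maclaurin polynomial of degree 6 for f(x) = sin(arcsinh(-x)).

-x^5/6 + x^3/3 - x

Let u equal the inner series; expand the outer function in u and truncate.
f(0) = 0
f′(0) = -1
f′′(0) = 0
f′′′(0) = 2
f^(4)(0) = 0
f^(5)(0) = -20
f^(6)(0) = 0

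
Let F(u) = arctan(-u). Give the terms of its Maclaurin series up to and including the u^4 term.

u^3/3 - u

F(0) = 0
F′(0) = -1
F′′(0) = 0
F′′′(0) = 2
F^(4)(0) = 0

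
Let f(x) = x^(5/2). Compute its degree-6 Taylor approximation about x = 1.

-5*(x - 1)^6/1024 + 3*(x - 1)^5/256 - 5*(x - 1)^4/128 + 5*(x - 1)^3/16 + 15*(x - 1)^2/8 + 5*(x - 1)/2 + 1

f(1) = 1
f′(1) = 5/2
f′′(1) = 15/4
f′′′(1) = 15/8
f^(4)(1) = -15/16
f^(5)(1) = 45/32
f^(6)(1) = -225/64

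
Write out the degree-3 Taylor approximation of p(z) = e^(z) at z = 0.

z^3/6 + z^2/2 + z + 1

Apply the Taylor formula c_k = f^(k)(a)/k!.
p(0) = 1
p′(0) = 1
p′′(0) = 1
p′′′(0) = 1
Then c_k = p^(k)(0)/k! gives each Taylor coefficient.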